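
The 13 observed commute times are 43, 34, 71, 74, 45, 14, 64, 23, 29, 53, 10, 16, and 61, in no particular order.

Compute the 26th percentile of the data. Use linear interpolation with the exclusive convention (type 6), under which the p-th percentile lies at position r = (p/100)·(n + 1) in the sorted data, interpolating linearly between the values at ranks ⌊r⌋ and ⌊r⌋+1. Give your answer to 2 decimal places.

20.48

Sorted: 10, 14, 16, 23, 29, 34, 43, 45, 53, 61, 64, 71, 74.
n = 13.
r = (26/100)·(13 + 1) = 3.64.
Rank 3 is 16 and rank 4 is 23.
Interpolate: 16 + 0.64·(23 − 16) = 16 + 0.64·7 = 20.48.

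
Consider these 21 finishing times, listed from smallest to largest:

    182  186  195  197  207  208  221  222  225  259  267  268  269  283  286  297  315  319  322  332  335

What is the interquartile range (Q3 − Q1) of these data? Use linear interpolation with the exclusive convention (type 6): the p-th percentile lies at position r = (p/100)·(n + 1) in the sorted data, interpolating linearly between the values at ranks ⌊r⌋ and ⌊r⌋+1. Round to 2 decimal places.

98.50

n = 21.
P25: r = 5.5; ranks 5–6 are 207, 208; interpolating gives 207.5.
P75: r = 16.5; ranks 16–17 are 297, 315; interpolating gives 306.
Difference: 306 − 207.5 = 98.5.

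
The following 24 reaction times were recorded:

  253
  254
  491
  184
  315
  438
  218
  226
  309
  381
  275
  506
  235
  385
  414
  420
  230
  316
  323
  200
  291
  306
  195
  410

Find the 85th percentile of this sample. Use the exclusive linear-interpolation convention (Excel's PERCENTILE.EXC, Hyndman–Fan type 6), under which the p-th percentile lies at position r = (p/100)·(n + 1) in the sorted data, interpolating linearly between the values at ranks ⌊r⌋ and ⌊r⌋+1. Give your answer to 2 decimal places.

Sorted: 184, 195, 200, 218, 226, 230, 235, 253, 254, 275, 291, 306, 309, 315, 316, 323, 381, 385, 410, 414, 420, 438, 491, 506.
n = 24.
r = (85/100)·(24 + 1) = 21.25.
Rank 21 is 420 and rank 22 is 438.
Interpolate: 420 + 0.25·(438 − 420) = 420 + 0.25·18 = 424.5.

424.50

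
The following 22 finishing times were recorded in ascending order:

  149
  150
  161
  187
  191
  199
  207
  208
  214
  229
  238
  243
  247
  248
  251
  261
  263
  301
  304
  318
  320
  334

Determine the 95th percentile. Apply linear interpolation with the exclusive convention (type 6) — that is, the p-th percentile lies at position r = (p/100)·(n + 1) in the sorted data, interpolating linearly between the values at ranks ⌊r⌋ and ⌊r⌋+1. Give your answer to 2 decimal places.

331.90

n = 22.
r = (95/100)·(22 + 1) = 21.85.
Rank 21 is 320 and rank 22 is 334.
Interpolate: 320 + 0.85·(334 − 320) = 320 + 0.85·14 = 331.9.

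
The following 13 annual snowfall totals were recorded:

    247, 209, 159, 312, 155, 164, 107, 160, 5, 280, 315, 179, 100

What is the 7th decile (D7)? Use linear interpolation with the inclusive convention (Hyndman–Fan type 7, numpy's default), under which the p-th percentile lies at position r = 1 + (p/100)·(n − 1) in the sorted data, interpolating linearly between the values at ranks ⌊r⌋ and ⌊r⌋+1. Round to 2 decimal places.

Sorted: 5, 100, 107, 155, 159, 160, 164, 179, 209, 247, 280, 312, 315.
n = 13.
r = 1 + (70/100)·(13 − 1) = 1 + 8.4 = 9.4.
Rank 9 is 209 and rank 10 is 247.
Interpolate: 209 + 0.4·(247 − 209) = 209 + 0.4·38 = 224.2.

224.20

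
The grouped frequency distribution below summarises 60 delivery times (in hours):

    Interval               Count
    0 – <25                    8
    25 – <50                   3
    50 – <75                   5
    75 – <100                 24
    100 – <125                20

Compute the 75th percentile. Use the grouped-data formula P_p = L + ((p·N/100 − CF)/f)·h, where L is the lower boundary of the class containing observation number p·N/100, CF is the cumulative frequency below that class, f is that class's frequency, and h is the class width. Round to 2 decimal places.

N = 60; target position k = 75/100 · 60 = 45.
Cumulative frequencies: 8, 11, 16, 40, 60.
Observation 45 falls in the class 100 – <125.
L = 100, CF = 40, f = 20, h = 25.
P75 = 100 + ((45 − 40)/20)·25 = 100 + 6.25 = 106.25.

106.25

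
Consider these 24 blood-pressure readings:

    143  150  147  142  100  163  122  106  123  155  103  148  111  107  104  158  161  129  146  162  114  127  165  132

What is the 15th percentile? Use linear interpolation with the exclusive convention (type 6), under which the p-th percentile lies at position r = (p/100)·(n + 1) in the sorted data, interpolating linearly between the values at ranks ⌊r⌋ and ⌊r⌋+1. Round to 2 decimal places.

Sorted: 100, 103, 104, 106, 107, 111, 114, 122, 123, 127, 129, 132, 142, 143, 146, 147, 148, 150, 155, 158, 161, 162, 163, 165.
n = 24.
r = (15/100)·(24 + 1) = 3.75.
Rank 3 is 104 and rank 4 is 106.
Interpolate: 104 + 0.75·(106 − 104) = 104 + 0.75·2 = 105.5.

105.50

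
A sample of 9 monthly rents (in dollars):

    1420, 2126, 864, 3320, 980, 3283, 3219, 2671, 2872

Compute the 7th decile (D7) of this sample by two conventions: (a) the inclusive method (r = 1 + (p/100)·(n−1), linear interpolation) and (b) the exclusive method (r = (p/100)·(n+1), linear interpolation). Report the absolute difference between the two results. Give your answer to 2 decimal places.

138.80

Sorted: 864, 980, 1420, 2126, 2671, 2872, 3219, 3283, 3320.
n = 9.
(a) r = 6.6; between ranks 6 (2872) and 7 (3219): 3080.2.
(b) r = 7 → value at rank 7 = 3219.
|3080.2 − 3219| = 138.8.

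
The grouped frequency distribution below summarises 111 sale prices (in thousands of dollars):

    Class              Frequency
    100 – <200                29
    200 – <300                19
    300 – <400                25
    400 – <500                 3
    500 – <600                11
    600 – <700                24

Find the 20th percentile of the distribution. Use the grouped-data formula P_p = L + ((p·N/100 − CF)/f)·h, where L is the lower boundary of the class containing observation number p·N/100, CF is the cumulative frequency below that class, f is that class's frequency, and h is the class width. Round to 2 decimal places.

176.55

N = 111; target position k = 20/100 · 111 = 22.2.
Cumulative frequencies: 29, 48, 73, 76, 87, 111.
Observation 22.2 falls in the class 100 – <200.
L = 100, CF = 0, f = 29, h = 100.
P20 = 100 + ((22.2 − 0)/29)·100 = 100 + 76.5517 = 176.552.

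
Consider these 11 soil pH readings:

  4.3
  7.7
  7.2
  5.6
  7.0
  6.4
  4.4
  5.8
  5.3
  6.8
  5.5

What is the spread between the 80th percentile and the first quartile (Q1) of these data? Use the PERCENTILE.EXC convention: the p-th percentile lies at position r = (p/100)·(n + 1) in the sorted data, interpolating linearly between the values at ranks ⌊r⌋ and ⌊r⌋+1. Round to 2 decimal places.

Sorted: 4.3, 4.4, 5.3, 5.5, 5.6, 5.8, 6.4, 6.8, 7.0, 7.2, 7.7.
n = 11.
P25: r = 3 (integer) → 5.3.
P80: r = 9.6; ranks 9–10 are 7.0, 7.2; interpolating gives 7.12.
Difference: 7.12 − 5.3 = 1.82.

1.82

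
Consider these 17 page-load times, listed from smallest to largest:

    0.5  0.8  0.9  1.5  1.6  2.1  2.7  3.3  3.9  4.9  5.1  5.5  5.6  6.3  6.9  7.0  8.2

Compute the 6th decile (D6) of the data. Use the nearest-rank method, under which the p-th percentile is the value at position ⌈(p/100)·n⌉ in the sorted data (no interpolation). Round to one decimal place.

5.1

n = 17.
Position = ⌈60/100 · 17⌉ = ⌈10.2⌉ = 11.
The value at rank 11 is 5.1.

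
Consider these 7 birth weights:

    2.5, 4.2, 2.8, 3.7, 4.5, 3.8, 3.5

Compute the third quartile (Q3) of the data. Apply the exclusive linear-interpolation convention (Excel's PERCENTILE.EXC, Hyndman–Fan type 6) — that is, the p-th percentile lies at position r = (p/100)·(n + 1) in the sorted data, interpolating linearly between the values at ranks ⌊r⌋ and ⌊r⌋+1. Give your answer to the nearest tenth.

4.2

Sorted: 2.5, 2.8, 3.5, 3.7, 3.8, 4.2, 4.5.
n = 7.
r = (75/100)·(7 + 1) = 6.
r is an integer, so P75 is the value at rank 6: 4.2.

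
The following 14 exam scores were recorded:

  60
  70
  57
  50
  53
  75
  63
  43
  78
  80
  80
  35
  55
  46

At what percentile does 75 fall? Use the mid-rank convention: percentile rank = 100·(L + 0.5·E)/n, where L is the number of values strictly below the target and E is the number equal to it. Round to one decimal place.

Sorted: 35, 43, 46, 50, 53, 55, 57, 60, 63, 70, 75, 78, 80, 80.
Count below 75: L = 10; count equal: E = 1; n = 14.
Percentile rank = 100·(10 + 0.5·1)/14 = 100·10.5/14 = 75.

75.0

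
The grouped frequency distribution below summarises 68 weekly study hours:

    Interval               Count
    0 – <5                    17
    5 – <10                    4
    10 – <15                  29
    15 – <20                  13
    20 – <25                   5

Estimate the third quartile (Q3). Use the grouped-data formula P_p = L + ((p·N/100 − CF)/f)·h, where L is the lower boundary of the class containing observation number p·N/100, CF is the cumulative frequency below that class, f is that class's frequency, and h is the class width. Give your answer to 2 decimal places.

15.38

N = 68; target position k = 75/100 · 68 = 51.
Cumulative frequencies: 17, 21, 50, 63, 68.
Observation 51 falls in the class 15 – <20.
L = 15, CF = 50, f = 13, h = 5.
P75 = 15 + ((51 − 50)/13)·5 = 15 + 0.384615 = 15.3846.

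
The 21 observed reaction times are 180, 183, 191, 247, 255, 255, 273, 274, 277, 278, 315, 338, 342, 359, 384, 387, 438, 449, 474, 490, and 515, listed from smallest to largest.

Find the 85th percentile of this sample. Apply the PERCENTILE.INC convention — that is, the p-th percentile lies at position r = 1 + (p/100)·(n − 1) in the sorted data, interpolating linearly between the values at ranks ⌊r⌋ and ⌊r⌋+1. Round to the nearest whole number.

449

n = 21.
r = 1 + (85/100)·(21 − 1) = 1 + 17 = 18.
r is an integer, so P85 is the value at rank 18: 449.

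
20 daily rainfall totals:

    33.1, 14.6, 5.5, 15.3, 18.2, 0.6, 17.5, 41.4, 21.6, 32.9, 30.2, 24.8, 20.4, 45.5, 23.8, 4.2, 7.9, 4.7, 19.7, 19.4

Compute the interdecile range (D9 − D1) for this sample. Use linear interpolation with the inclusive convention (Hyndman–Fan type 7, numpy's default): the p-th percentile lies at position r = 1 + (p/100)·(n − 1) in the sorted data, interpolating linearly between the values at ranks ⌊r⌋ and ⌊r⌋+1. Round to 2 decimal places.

29.28

Sorted: 0.6, 4.2, 4.7, 5.5, 7.9, 14.6, 15.3, 17.5, 18.2, 19.4, 19.7, 20.4, 21.6, 23.8, 24.8, 30.2, 32.9, 33.1, 41.4, 45.5.
n = 20.
P10: r = 2.9; ranks 2–3 are 4.2, 4.7; interpolating gives 4.65.
P90: r = 18.1; ranks 18–19 are 33.1, 41.4; interpolating gives 33.93.
Difference: 33.93 − 4.65 = 29.28.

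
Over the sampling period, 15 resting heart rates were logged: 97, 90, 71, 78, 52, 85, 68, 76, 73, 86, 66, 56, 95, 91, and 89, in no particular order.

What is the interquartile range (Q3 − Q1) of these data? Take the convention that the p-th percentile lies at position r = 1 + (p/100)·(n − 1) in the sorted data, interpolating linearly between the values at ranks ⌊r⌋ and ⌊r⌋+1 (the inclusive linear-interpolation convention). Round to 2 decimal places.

Sorted: 52, 56, 66, 68, 71, 73, 76, 78, 85, 86, 89, 90, 91, 95, 97.
n = 15.
P25: r = 4.5; ranks 4–5 are 68, 71; interpolating gives 69.5.
P75: r = 11.5; ranks 11–12 are 89, 90; interpolating gives 89.5.
Difference: 89.5 − 69.5 = 20.

20.00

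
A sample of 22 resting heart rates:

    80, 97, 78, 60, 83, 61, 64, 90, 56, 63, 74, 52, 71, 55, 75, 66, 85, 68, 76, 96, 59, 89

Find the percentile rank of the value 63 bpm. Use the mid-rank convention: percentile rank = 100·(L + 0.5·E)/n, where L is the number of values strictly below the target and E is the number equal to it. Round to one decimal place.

Sorted: 52, 55, 56, 59, 60, 61, 63, 64, 66, 68, 71, 74, 75, 76, 78, 80, 83, 85, 89, 90, 96, 97.
Count below 63: L = 6; count equal: E = 1; n = 22.
Percentile rank = 100·(6 + 0.5·1)/22 = 100·6.5/22 = 29.55.

29.5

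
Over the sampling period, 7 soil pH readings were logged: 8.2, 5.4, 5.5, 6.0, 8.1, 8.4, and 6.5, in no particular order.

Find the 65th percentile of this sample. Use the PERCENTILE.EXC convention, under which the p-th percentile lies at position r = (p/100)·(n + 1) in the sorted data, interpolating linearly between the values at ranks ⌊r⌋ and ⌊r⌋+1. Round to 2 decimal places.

8.12

Sorted: 5.4, 5.5, 6.0, 6.5, 8.1, 8.2, 8.4.
n = 7.
r = (65/100)·(7 + 1) = 5.2.
Rank 5 is 8.1 and rank 6 is 8.2.
Interpolate: 8.1 + 0.2·(8.2 − 8.1) = 8.1 + 0.2·0.1 = 8.12.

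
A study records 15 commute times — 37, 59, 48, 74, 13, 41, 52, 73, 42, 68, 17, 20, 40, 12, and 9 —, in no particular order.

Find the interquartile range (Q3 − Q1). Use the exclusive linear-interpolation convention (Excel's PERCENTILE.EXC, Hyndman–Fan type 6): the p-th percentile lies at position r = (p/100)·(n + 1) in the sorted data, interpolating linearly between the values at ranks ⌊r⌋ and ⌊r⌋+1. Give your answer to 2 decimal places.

Sorted: 9, 12, 13, 17, 20, 37, 40, 41, 42, 48, 52, 59, 68, 73, 74.
n = 15.
P25: r = 4 (integer) → 17.
P75: r = 12 (integer) → 59.
Difference: 59 − 17 = 42.

42.00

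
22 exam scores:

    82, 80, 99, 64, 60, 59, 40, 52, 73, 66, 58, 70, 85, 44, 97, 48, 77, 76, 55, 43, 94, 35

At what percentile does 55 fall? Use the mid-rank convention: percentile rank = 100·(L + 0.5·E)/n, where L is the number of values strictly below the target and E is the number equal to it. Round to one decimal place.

Sorted: 35, 40, 43, 44, 48, 52, 55, 58, 59, 60, 64, 66, 70, 73, 76, 77, 80, 82, 85, 94, 97, 99.
Count below 55: L = 6; count equal: E = 1; n = 22.
Percentile rank = 100·(6 + 0.5·1)/22 = 100·6.5/22 = 29.55.

29.5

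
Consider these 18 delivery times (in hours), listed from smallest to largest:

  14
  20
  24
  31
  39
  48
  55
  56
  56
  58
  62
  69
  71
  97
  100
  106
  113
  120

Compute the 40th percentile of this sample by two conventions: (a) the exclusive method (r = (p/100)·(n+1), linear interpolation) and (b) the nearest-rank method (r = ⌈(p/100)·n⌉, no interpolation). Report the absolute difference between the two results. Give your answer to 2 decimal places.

n = 18.
(a) r = 7.6; between ranks 7 (55) and 8 (56): 55.6.
(b) the nearest-rank method: rank 8 → 56.
|55.6 − 56| = 0.4.

0.40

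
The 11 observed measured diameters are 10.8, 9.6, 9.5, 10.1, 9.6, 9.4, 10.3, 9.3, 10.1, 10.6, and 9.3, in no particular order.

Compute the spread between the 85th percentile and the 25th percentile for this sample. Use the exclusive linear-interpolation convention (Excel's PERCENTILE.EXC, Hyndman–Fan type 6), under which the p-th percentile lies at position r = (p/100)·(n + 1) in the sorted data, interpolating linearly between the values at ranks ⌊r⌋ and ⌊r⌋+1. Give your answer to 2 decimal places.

1.24

Sorted: 9.3, 9.3, 9.4, 9.5, 9.6, 9.6, 10.1, 10.1, 10.3, 10.6, 10.8.
n = 11.
P25: r = 3 (integer) → 9.4.
P85: r = 10.2; ranks 10–11 are 10.6, 10.8; interpolating gives 10.64.
Difference: 10.64 − 9.4 = 1.24.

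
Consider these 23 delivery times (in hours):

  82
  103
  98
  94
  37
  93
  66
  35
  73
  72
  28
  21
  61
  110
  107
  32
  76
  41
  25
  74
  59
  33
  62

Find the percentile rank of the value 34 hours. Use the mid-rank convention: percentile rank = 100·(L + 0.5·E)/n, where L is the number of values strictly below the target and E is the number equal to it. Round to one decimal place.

21.7

Sorted: 21, 25, 28, 32, 33, 35, 37, 41, 59, 61, 62, 66, 72, 73, 74, 76, 82, 93, 94, 98, 103, 107, 110.
Count below 34: L = 5; count equal: E = 0; n = 23.
Percentile rank = 100·(5 + 0.5·0)/23 = 100·5/23 = 21.74.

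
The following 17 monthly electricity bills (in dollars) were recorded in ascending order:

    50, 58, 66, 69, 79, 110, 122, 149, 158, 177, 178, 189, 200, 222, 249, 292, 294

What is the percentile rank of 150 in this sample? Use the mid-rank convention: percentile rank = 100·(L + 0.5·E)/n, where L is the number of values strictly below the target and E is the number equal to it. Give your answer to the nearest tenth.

47.1

Count below 150: L = 8; count equal: E = 0; n = 17.
Percentile rank = 100·(8 + 0.5·0)/17 = 100·8/17 = 47.06.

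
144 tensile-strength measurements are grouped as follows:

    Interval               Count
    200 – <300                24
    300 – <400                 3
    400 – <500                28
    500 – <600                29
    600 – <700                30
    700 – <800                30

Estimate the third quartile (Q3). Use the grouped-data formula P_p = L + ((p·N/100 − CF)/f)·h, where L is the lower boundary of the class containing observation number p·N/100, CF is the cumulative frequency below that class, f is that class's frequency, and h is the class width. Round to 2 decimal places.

680.00

N = 144; target position k = 75/100 · 144 = 108.
Cumulative frequencies: 24, 27, 55, 84, 114, 144.
Observation 108 falls in the class 600 – <700.
L = 600, CF = 84, f = 30, h = 100.
P75 = 600 + ((108 − 84)/30)·100 = 600 + 80 = 680.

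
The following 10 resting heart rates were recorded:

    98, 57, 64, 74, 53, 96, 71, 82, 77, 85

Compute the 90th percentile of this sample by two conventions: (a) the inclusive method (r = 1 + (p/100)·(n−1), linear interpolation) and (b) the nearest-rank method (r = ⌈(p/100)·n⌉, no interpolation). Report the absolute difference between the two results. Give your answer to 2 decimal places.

Sorted: 53, 57, 64, 71, 74, 77, 82, 85, 96, 98.
n = 10.
(a) r = 9.1; between ranks 9 (96) and 10 (98): 96.2.
(b) the nearest-rank method: rank 9 → 96.
|96.2 − 96| = 0.2.

0.20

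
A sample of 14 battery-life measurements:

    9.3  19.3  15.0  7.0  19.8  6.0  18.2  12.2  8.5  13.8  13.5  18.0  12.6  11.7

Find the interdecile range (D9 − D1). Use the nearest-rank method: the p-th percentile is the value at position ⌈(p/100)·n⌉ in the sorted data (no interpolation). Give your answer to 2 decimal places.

Sorted: 6.0, 7.0, 8.5, 9.3, 11.7, 12.2, 12.6, 13.5, 13.8, 15.0, 18.0, 18.2, 19.3, 19.8.
n = 14.
P10: rank ⌈10/100·14⌉ = 2 → 7.
P90: rank ⌈90/100·14⌉ = 13 → 19.3.
Difference: 19.3 − 7 = 12.3.

12.30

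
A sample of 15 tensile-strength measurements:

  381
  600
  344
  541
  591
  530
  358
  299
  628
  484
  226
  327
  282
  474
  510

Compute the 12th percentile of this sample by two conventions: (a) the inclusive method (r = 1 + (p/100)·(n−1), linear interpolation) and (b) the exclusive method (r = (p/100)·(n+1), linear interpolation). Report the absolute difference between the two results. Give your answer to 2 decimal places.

Sorted: 226, 282, 299, 327, 344, 358, 381, 474, 484, 510, 530, 541, 591, 600, 628.
n = 15.
(a) r = 2.68; between ranks 2 (282) and 3 (299): 293.56.
(b) r = 1.92; between ranks 1 (226) and 2 (282): 277.52.
|293.56 − 277.52| = 16.04.

16.04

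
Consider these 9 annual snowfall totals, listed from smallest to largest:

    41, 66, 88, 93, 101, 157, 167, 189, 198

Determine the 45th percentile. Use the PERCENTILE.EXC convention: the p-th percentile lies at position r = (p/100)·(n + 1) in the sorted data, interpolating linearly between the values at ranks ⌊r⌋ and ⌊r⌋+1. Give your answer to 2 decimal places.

n = 9.
r = (45/100)·(9 + 1) = 4.5.
Rank 4 is 93 and rank 5 is 101.
Interpolate: 93 + 0.5·(101 − 93) = 93 + 0.5·8 = 97.

97.00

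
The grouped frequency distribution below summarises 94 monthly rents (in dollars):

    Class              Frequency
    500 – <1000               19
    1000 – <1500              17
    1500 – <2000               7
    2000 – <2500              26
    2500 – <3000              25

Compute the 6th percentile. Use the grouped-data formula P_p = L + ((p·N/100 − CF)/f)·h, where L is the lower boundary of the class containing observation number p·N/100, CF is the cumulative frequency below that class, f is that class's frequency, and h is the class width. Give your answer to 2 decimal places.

N = 94; target position k = 6/100 · 94 = 5.64.
Cumulative frequencies: 19, 36, 43, 69, 94.
Observation 5.64 falls in the class 500 – <1000.
L = 500, CF = 0, f = 19, h = 500.
P6 = 500 + ((5.64 − 0)/19)·500 = 500 + 148.421 = 648.421.

648.42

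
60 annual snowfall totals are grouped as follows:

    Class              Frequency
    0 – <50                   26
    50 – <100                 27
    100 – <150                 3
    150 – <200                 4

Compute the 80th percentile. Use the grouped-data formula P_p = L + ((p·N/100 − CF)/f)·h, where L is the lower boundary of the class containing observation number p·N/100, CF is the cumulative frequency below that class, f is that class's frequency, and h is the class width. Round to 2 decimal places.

N = 60; target position k = 80/100 · 60 = 48.
Cumulative frequencies: 26, 53, 56, 60.
Observation 48 falls in the class 50 – <100.
L = 50, CF = 26, f = 27, h = 50.
P80 = 50 + ((48 − 26)/27)·50 = 50 + 40.7407 = 90.7407.

90.74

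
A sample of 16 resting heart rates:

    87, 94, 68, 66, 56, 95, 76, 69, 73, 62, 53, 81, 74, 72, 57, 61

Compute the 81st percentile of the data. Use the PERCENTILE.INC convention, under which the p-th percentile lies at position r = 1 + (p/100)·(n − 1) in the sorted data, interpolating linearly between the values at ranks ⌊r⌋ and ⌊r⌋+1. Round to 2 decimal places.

Sorted: 53, 56, 57, 61, 62, 66, 68, 69, 72, 73, 74, 76, 81, 87, 94, 95.
n = 16.
r = 1 + (81/100)·(16 − 1) = 1 + 12.15 = 13.15.
Rank 13 is 81 and rank 14 is 87.
Interpolate: 81 + 0.15·(87 − 81) = 81 + 0.15·6 = 81.9.

81.90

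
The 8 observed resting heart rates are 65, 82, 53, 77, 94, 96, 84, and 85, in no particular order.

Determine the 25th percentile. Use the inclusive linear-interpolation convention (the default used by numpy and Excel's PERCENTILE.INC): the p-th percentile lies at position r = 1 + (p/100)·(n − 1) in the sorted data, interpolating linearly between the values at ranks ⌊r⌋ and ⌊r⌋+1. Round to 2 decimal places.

74.00

Sorted: 53, 65, 77, 82, 84, 85, 94, 96.
n = 8.
r = 1 + (25/100)·(8 − 1) = 1 + 1.75 = 2.75.
Rank 2 is 65 and rank 3 is 77.
Interpolate: 65 + 0.75·(77 − 65) = 65 + 0.75·12 = 74.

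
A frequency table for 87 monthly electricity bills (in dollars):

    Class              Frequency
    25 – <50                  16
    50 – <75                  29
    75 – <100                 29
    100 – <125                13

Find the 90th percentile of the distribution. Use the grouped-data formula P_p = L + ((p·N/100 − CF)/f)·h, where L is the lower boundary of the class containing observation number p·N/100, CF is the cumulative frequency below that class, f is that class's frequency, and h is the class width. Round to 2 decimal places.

N = 87; target position k = 90/100 · 87 = 78.3.
Cumulative frequencies: 16, 45, 74, 87.
Observation 78.3 falls in the class 100 – <125.
L = 100, CF = 74, f = 13, h = 25.
P90 = 100 + ((78.3 − 74)/13)·25 = 100 + 8.26923 = 108.269.

108.27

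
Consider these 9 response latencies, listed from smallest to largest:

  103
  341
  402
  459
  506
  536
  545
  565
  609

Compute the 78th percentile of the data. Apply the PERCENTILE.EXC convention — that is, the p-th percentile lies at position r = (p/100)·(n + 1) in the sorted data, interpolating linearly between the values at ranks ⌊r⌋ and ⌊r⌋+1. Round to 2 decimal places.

n = 9.
r = (78/100)·(9 + 1) = 7.8.
Rank 7 is 545 and rank 8 is 565.
Interpolate: 545 + 0.8·(565 − 545) = 545 + 0.8·20 = 561.

561.00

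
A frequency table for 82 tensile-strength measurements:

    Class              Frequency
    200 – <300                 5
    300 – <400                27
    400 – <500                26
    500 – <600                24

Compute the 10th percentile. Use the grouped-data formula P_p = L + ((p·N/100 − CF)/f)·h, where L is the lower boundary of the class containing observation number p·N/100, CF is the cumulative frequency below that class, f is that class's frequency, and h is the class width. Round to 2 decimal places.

311.85

N = 82; target position k = 10/100 · 82 = 8.2.
Cumulative frequencies: 5, 32, 58, 82.
Observation 8.2 falls in the class 300 – <400.
L = 300, CF = 5, f = 27, h = 100.
P10 = 300 + ((8.2 − 5)/27)·100 = 300 + 11.8519 = 311.852.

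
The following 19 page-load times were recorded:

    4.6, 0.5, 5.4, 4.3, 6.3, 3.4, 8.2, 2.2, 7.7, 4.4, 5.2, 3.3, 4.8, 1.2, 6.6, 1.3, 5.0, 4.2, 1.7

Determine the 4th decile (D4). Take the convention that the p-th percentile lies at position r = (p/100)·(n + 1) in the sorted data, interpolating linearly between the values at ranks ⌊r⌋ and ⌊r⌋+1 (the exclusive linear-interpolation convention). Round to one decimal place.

4.2

Sorted: 0.5, 1.2, 1.3, 1.7, 2.2, 3.3, 3.4, 4.2, 4.3, 4.4, 4.6, 4.8, 5.0, 5.2, 5.4, 6.3, 6.6, 7.7, 8.2.
n = 19.
r = (40/100)·(19 + 1) = 8.
r is an integer, so P40 is the value at rank 8: 4.2.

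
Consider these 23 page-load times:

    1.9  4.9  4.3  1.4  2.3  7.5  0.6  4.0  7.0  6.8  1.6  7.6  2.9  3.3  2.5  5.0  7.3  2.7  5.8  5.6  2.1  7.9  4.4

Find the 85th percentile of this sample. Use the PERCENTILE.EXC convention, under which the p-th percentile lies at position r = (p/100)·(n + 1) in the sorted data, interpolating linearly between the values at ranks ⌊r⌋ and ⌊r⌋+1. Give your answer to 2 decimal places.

Sorted: 0.6, 1.4, 1.6, 1.9, 2.1, 2.3, 2.5, 2.7, 2.9, 3.3, 4.0, 4.3, 4.4, 4.9, 5.0, 5.6, 5.8, 6.8, 7.0, 7.3, 7.5, 7.6, 7.9.
n = 23.
r = (85/100)·(23 + 1) = 20.4.
Rank 20 is 7.3 and rank 21 is 7.5.
Interpolate: 7.3 + 0.4·(7.5 − 7.3) = 7.3 + 0.4·0.2 = 7.38.

7.38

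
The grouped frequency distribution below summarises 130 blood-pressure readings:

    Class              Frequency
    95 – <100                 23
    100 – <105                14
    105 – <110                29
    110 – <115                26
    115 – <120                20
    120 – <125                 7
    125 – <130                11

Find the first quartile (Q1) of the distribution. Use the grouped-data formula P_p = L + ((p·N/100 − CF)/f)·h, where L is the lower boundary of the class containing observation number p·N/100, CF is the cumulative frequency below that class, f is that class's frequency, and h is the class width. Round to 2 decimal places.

103.39

N = 130; target position k = 25/100 · 130 = 32.5.
Cumulative frequencies: 23, 37, 66, 92, 112, 119, 130.
Observation 32.5 falls in the class 100 – <105.
L = 100, CF = 23, f = 14, h = 5.
P25 = 100 + ((32.5 − 23)/14)·5 = 100 + 3.39286 = 103.393.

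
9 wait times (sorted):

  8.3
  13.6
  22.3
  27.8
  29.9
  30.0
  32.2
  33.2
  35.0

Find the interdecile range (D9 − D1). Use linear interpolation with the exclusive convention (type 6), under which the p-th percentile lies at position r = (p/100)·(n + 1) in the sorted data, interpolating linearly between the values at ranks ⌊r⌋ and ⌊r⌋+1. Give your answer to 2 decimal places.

26.70

n = 9.
P10: r = 1 (integer) → 8.3.
P90: r = 9 (integer) → 35.
Difference: 35 − 8.3 = 26.7.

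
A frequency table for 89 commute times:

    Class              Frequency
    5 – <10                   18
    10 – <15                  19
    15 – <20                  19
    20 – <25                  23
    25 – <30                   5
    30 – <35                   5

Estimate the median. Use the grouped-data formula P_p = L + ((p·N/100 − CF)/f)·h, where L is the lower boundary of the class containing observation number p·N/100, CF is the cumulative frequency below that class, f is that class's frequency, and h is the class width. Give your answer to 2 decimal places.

N = 89; target position k = 50/100 · 89 = 44.5.
Cumulative frequencies: 18, 37, 56, 79, 84, 89.
Observation 44.5 falls in the class 15 – <20.
L = 15, CF = 37, f = 19, h = 5.
P50 = 15 + ((44.5 − 37)/19)·5 = 15 + 1.97368 = 16.9737.

16.97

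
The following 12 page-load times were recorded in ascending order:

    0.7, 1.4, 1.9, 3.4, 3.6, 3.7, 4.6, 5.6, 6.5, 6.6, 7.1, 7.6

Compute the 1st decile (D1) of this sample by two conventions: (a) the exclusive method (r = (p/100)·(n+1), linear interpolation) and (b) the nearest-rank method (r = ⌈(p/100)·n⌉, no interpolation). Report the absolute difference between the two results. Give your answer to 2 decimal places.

n = 12.
(a) r = 1.3; between ranks 1 (0.7) and 2 (1.4): 0.91.
(b) the nearest-rank method: rank 2 → 1.4.
|0.91 − 1.4| = 0.49.

0.49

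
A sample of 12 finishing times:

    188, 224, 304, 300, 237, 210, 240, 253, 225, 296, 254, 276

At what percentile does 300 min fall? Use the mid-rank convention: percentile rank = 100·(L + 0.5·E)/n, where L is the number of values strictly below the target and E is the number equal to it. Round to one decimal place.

Sorted: 188, 210, 224, 225, 237, 240, 253, 254, 276, 296, 300, 304.
Count below 300: L = 10; count equal: E = 1; n = 12.
Percentile rank = 100·(10 + 0.5·1)/12 = 100·10.5/12 = 87.5.

87.5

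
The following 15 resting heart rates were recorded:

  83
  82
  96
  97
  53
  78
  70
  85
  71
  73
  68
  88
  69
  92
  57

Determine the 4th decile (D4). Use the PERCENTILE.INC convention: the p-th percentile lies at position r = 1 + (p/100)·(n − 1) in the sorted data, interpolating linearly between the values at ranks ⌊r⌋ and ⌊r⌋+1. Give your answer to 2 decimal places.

Sorted: 53, 57, 68, 69, 70, 71, 73, 78, 82, 83, 85, 88, 92, 96, 97.
n = 15.
r = 1 + (40/100)·(15 − 1) = 1 + 5.6 = 6.6.
Rank 6 is 71 and rank 7 is 73.
Interpolate: 71 + 0.6·(73 − 71) = 71 + 0.6·2 = 72.2.

72.20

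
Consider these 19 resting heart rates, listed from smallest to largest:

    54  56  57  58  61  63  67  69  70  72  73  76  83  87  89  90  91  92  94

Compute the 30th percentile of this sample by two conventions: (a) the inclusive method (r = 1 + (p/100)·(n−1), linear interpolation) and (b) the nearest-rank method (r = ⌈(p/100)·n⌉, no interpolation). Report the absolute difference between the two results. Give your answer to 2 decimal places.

1.60

n = 19.
(a) r = 6.4; between ranks 6 (63) and 7 (67): 64.6.
(b) the nearest-rank method: rank 6 → 63.
|64.6 − 63| = 1.6.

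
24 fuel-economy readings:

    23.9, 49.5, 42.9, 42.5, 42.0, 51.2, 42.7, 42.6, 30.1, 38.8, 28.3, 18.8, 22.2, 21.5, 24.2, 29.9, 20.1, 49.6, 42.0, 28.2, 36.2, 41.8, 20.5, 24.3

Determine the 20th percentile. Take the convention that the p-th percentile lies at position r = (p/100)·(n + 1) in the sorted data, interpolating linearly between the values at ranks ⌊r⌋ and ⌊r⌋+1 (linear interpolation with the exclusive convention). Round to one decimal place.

Sorted: 18.8, 20.1, 20.5, 21.5, 22.2, 23.9, 24.2, 24.3, 28.2, 28.3, 29.9, 30.1, 36.2, 38.8, 41.8, 42.0, 42.0, 42.5, 42.6, 42.7, 42.9, 49.5, 49.6, 51.2.
n = 24.
r = (20/100)·(24 + 1) = 5.
r is an integer, so P20 is the value at rank 5: 22.2.

22.2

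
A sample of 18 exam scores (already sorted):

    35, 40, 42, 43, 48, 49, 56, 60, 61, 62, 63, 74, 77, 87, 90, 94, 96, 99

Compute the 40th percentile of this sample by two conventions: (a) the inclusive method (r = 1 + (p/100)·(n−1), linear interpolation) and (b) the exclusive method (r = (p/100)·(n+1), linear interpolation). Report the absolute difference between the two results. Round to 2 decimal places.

0.80

n = 18.
(a) r = 7.8; between ranks 7 (56) and 8 (60): 59.2.
(b) r = 7.6; between ranks 7 (56) and 8 (60): 58.4.
|59.2 − 58.4| = 0.8.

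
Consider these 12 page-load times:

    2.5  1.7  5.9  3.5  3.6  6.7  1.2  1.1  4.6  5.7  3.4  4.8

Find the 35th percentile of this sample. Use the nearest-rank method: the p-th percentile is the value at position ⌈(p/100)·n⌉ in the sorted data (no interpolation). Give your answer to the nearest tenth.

Sorted: 1.1, 1.2, 1.7, 2.5, 3.4, 3.5, 3.6, 4.6, 4.8, 5.7, 5.9, 6.7.
n = 12.
Position = ⌈35/100 · 12⌉ = ⌈4.2⌉ = 5.
The value at rank 5 is 3.4.

3.4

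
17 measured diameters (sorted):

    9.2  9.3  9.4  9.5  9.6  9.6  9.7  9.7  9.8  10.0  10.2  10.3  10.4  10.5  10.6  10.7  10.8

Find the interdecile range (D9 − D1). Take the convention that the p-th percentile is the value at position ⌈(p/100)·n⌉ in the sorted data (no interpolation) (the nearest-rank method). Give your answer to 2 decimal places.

n = 17.
P10: rank ⌈10/100·17⌉ = 2 → 9.3.
P90: rank ⌈90/100·17⌉ = 16 → 10.7.
Difference: 10.7 − 9.3 = 1.4.

1.40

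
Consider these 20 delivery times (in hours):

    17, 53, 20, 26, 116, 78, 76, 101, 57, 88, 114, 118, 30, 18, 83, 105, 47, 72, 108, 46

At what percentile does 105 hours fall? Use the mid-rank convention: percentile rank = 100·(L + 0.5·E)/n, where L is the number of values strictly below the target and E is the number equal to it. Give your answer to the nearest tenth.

Sorted: 17, 18, 20, 26, 30, 46, 47, 53, 57, 72, 76, 78, 83, 88, 101, 105, 108, 114, 116, 118.
Count below 105: L = 15; count equal: E = 1; n = 20.
Percentile rank = 100·(15 + 0.5·1)/20 = 100·15.5/20 = 77.5.

77.5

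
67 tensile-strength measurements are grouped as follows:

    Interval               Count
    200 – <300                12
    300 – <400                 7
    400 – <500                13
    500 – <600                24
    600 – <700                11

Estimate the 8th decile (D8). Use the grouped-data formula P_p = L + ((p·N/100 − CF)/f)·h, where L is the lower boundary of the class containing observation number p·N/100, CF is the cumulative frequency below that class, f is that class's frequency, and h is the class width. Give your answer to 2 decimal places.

N = 67; target position k = 80/100 · 67 = 53.6.
Cumulative frequencies: 12, 19, 32, 56, 67.
Observation 53.6 falls in the class 500 – <600.
L = 500, CF = 32, f = 24, h = 100.
P80 = 500 + ((53.6 − 32)/24)·100 = 500 + 90 = 590.

590.00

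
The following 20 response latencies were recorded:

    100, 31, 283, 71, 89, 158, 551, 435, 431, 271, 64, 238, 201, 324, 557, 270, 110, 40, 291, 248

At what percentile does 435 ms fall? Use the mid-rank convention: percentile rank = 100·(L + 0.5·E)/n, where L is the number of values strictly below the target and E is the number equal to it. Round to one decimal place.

Sorted: 31, 40, 64, 71, 89, 100, 110, 158, 201, 238, 248, 270, 271, 283, 291, 324, 431, 435, 551, 557.
Count below 435: L = 17; count equal: E = 1; n = 20.
Percentile rank = 100·(17 + 0.5·1)/20 = 100·17.5/20 = 87.5.

87.5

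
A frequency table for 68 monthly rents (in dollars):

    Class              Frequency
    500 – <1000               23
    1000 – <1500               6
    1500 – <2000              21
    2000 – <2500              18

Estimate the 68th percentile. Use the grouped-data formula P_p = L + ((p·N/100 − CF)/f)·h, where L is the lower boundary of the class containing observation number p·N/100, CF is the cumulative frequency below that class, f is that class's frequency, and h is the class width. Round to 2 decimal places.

N = 68; target position k = 68/100 · 68 = 46.24.
Cumulative frequencies: 23, 29, 50, 68.
Observation 46.24 falls in the class 1500 – <2000.
L = 1500, CF = 29, f = 21, h = 500.
P68 = 1500 + ((46.24 − 29)/21)·500 = 1500 + 410.476 = 1910.48.

1910.48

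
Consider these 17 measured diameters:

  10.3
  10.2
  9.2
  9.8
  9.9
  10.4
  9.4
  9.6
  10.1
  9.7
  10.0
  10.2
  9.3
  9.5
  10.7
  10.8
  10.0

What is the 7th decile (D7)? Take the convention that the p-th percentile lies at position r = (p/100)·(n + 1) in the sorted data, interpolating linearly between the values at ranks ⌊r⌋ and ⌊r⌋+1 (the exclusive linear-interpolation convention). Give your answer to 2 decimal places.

Sorted: 9.2, 9.3, 9.4, 9.5, 9.6, 9.7, 9.8, 9.9, 10.0, 10.0, 10.1, 10.2, 10.2, 10.3, 10.4, 10.7, 10.8.
n = 17.
r = (70/100)·(17 + 1) = 12.6.
Rank 12 is 10.2 and rank 13 is 10.2.
Interpolate: 10.2 + 0.6·(10.2 − 10.2) = 10.2 + 0.6·0 = 10.2.

10.20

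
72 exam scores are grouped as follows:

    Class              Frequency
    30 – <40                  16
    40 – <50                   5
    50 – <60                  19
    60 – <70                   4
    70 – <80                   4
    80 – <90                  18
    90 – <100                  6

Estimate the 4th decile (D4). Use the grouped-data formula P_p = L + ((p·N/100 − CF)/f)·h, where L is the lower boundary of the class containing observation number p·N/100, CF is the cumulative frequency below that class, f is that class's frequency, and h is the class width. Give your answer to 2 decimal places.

54.11

N = 72; target position k = 40/100 · 72 = 28.8.
Cumulative frequencies: 16, 21, 40, 44, 48, 66, 72.
Observation 28.8 falls in the class 50 – <60.
L = 50, CF = 21, f = 19, h = 10.
P40 = 50 + ((28.8 − 21)/19)·10 = 50 + 4.10526 = 54.1053.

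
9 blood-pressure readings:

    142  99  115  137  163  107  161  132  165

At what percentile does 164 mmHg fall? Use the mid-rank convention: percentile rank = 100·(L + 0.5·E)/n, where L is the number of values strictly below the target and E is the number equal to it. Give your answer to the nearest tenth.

88.9

Sorted: 99, 107, 115, 132, 137, 142, 161, 163, 165.
Count below 164: L = 8; count equal: E = 0; n = 9.
Percentile rank = 100·(8 + 0.5·0)/9 = 100·8/9 = 88.89.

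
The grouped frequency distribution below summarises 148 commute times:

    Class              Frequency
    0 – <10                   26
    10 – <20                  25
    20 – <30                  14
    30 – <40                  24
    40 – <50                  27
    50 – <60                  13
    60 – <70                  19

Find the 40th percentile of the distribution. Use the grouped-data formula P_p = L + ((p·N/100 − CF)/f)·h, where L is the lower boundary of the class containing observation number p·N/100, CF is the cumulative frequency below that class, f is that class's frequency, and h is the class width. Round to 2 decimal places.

25.86

N = 148; target position k = 40/100 · 148 = 59.2.
Cumulative frequencies: 26, 51, 65, 89, 116, 129, 148.
Observation 59.2 falls in the class 20 – <30.
L = 20, CF = 51, f = 14, h = 10.
P40 = 20 + ((59.2 − 51)/14)·10 = 20 + 5.85714 = 25.8571.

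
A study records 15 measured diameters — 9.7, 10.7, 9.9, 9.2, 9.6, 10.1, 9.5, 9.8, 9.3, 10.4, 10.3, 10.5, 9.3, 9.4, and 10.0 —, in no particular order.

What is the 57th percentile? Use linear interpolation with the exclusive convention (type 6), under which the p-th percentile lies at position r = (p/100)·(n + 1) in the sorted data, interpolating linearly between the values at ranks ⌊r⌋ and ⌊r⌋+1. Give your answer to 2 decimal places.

Sorted: 9.2, 9.3, 9.3, 9.4, 9.5, 9.6, 9.7, 9.8, 9.9, 10.0, 10.1, 10.3, 10.4, 10.5, 10.7.
n = 15.
r = (57/100)·(15 + 1) = 9.12.
Rank 9 is 9.9 and rank 10 is 10.0.
Interpolate: 9.9 + 0.12·(10.0 − 9.9) = 9.9 + 0.12·0.1 = 9.912.

9.91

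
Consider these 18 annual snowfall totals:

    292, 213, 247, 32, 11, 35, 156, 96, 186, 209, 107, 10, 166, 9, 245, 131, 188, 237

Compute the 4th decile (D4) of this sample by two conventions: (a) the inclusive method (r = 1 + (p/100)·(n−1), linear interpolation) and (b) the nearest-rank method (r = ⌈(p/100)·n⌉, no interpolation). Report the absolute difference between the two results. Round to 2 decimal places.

4.80

Sorted: 9, 10, 11, 32, 35, 96, 107, 131, 156, 166, 186, 188, 209, 213, 237, 245, 247, 292.
n = 18.
(a) r = 7.8; between ranks 7 (107) and 8 (131): 126.2.
(b) the nearest-rank method: rank 8 → 131.
|126.2 − 131| = 4.8.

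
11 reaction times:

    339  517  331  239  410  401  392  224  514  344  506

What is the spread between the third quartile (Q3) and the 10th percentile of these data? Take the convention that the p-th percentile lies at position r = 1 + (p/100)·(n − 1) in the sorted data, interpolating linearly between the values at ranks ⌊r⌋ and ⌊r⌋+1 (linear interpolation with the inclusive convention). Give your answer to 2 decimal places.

219.00

Sorted: 224, 239, 331, 339, 344, 392, 401, 410, 506, 514, 517.
n = 11.
P10: r = 2 (integer) → 239.
P75: r = 8.5; ranks 8–9 are 410, 506; interpolating gives 458.
Difference: 458 − 239 = 219.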